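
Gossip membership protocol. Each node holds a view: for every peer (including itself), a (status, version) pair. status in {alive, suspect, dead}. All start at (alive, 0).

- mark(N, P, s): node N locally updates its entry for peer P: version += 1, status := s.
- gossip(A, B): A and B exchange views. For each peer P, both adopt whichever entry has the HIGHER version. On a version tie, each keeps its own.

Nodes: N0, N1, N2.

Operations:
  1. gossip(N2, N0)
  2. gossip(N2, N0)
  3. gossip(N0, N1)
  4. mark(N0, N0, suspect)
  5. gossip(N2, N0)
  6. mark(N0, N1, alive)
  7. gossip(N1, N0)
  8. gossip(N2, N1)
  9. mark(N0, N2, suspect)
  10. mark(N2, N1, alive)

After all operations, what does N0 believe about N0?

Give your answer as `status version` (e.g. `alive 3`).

Op 1: gossip N2<->N0 -> N2.N0=(alive,v0) N2.N1=(alive,v0) N2.N2=(alive,v0) | N0.N0=(alive,v0) N0.N1=(alive,v0) N0.N2=(alive,v0)
Op 2: gossip N2<->N0 -> N2.N0=(alive,v0) N2.N1=(alive,v0) N2.N2=(alive,v0) | N0.N0=(alive,v0) N0.N1=(alive,v0) N0.N2=(alive,v0)
Op 3: gossip N0<->N1 -> N0.N0=(alive,v0) N0.N1=(alive,v0) N0.N2=(alive,v0) | N1.N0=(alive,v0) N1.N1=(alive,v0) N1.N2=(alive,v0)
Op 4: N0 marks N0=suspect -> (suspect,v1)
Op 5: gossip N2<->N0 -> N2.N0=(suspect,v1) N2.N1=(alive,v0) N2.N2=(alive,v0) | N0.N0=(suspect,v1) N0.N1=(alive,v0) N0.N2=(alive,v0)
Op 6: N0 marks N1=alive -> (alive,v1)
Op 7: gossip N1<->N0 -> N1.N0=(suspect,v1) N1.N1=(alive,v1) N1.N2=(alive,v0) | N0.N0=(suspect,v1) N0.N1=(alive,v1) N0.N2=(alive,v0)
Op 8: gossip N2<->N1 -> N2.N0=(suspect,v1) N2.N1=(alive,v1) N2.N2=(alive,v0) | N1.N0=(suspect,v1) N1.N1=(alive,v1) N1.N2=(alive,v0)
Op 9: N0 marks N2=suspect -> (suspect,v1)
Op 10: N2 marks N1=alive -> (alive,v2)

Answer: suspect 1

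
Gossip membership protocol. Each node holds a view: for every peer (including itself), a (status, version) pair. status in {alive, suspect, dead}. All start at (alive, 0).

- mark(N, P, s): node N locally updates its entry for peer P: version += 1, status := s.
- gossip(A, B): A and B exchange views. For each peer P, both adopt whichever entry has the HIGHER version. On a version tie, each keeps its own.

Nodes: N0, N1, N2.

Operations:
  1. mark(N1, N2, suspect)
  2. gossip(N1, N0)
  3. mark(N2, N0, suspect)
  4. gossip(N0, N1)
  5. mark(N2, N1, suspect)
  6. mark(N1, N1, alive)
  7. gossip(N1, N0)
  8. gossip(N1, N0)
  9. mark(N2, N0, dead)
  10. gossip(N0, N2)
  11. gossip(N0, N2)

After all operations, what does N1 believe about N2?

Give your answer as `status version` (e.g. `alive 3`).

Op 1: N1 marks N2=suspect -> (suspect,v1)
Op 2: gossip N1<->N0 -> N1.N0=(alive,v0) N1.N1=(alive,v0) N1.N2=(suspect,v1) | N0.N0=(alive,v0) N0.N1=(alive,v0) N0.N2=(suspect,v1)
Op 3: N2 marks N0=suspect -> (suspect,v1)
Op 4: gossip N0<->N1 -> N0.N0=(alive,v0) N0.N1=(alive,v0) N0.N2=(suspect,v1) | N1.N0=(alive,v0) N1.N1=(alive,v0) N1.N2=(suspect,v1)
Op 5: N2 marks N1=suspect -> (suspect,v1)
Op 6: N1 marks N1=alive -> (alive,v1)
Op 7: gossip N1<->N0 -> N1.N0=(alive,v0) N1.N1=(alive,v1) N1.N2=(suspect,v1) | N0.N0=(alive,v0) N0.N1=(alive,v1) N0.N2=(suspect,v1)
Op 8: gossip N1<->N0 -> N1.N0=(alive,v0) N1.N1=(alive,v1) N1.N2=(suspect,v1) | N0.N0=(alive,v0) N0.N1=(alive,v1) N0.N2=(suspect,v1)
Op 9: N2 marks N0=dead -> (dead,v2)
Op 10: gossip N0<->N2 -> N0.N0=(dead,v2) N0.N1=(alive,v1) N0.N2=(suspect,v1) | N2.N0=(dead,v2) N2.N1=(suspect,v1) N2.N2=(suspect,v1)
Op 11: gossip N0<->N2 -> N0.N0=(dead,v2) N0.N1=(alive,v1) N0.N2=(suspect,v1) | N2.N0=(dead,v2) N2.N1=(suspect,v1) N2.N2=(suspect,v1)

Answer: suspect 1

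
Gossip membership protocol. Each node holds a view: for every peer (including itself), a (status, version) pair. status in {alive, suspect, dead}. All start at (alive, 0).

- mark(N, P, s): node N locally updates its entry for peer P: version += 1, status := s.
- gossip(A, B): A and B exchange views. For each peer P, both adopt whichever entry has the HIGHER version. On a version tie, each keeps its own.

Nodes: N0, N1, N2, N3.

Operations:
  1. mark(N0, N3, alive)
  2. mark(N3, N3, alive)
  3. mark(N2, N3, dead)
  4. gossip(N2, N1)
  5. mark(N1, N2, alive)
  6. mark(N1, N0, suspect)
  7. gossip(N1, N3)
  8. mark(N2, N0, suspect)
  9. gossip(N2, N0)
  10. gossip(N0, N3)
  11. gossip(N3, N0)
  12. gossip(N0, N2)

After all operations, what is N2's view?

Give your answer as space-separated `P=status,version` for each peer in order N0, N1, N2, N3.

Answer: N0=suspect,1 N1=alive,0 N2=alive,1 N3=dead,1

Derivation:
Op 1: N0 marks N3=alive -> (alive,v1)
Op 2: N3 marks N3=alive -> (alive,v1)
Op 3: N2 marks N3=dead -> (dead,v1)
Op 4: gossip N2<->N1 -> N2.N0=(alive,v0) N2.N1=(alive,v0) N2.N2=(alive,v0) N2.N3=(dead,v1) | N1.N0=(alive,v0) N1.N1=(alive,v0) N1.N2=(alive,v0) N1.N3=(dead,v1)
Op 5: N1 marks N2=alive -> (alive,v1)
Op 6: N1 marks N0=suspect -> (suspect,v1)
Op 7: gossip N1<->N3 -> N1.N0=(suspect,v1) N1.N1=(alive,v0) N1.N2=(alive,v1) N1.N3=(dead,v1) | N3.N0=(suspect,v1) N3.N1=(alive,v0) N3.N2=(alive,v1) N3.N3=(alive,v1)
Op 8: N2 marks N0=suspect -> (suspect,v1)
Op 9: gossip N2<->N0 -> N2.N0=(suspect,v1) N2.N1=(alive,v0) N2.N2=(alive,v0) N2.N3=(dead,v1) | N0.N0=(suspect,v1) N0.N1=(alive,v0) N0.N2=(alive,v0) N0.N3=(alive,v1)
Op 10: gossip N0<->N3 -> N0.N0=(suspect,v1) N0.N1=(alive,v0) N0.N2=(alive,v1) N0.N3=(alive,v1) | N3.N0=(suspect,v1) N3.N1=(alive,v0) N3.N2=(alive,v1) N3.N3=(alive,v1)
Op 11: gossip N3<->N0 -> N3.N0=(suspect,v1) N3.N1=(alive,v0) N3.N2=(alive,v1) N3.N3=(alive,v1) | N0.N0=(suspect,v1) N0.N1=(alive,v0) N0.N2=(alive,v1) N0.N3=(alive,v1)
Op 12: gossip N0<->N2 -> N0.N0=(suspect,v1) N0.N1=(alive,v0) N0.N2=(alive,v1) N0.N3=(alive,v1) | N2.N0=(suspect,v1) N2.N1=(alive,v0) N2.N2=(alive,v1) N2.N3=(dead,v1)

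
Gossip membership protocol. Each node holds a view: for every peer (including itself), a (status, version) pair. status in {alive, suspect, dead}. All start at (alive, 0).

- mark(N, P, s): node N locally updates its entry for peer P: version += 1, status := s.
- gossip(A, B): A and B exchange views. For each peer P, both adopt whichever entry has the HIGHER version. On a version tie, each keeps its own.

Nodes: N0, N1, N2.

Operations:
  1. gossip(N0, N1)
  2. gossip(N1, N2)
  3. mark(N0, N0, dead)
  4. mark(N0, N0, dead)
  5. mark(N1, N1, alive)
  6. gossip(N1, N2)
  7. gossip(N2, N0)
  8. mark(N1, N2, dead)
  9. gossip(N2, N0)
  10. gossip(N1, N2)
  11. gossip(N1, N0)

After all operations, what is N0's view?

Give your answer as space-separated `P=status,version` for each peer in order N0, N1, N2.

Answer: N0=dead,2 N1=alive,1 N2=dead,1

Derivation:
Op 1: gossip N0<->N1 -> N0.N0=(alive,v0) N0.N1=(alive,v0) N0.N2=(alive,v0) | N1.N0=(alive,v0) N1.N1=(alive,v0) N1.N2=(alive,v0)
Op 2: gossip N1<->N2 -> N1.N0=(alive,v0) N1.N1=(alive,v0) N1.N2=(alive,v0) | N2.N0=(alive,v0) N2.N1=(alive,v0) N2.N2=(alive,v0)
Op 3: N0 marks N0=dead -> (dead,v1)
Op 4: N0 marks N0=dead -> (dead,v2)
Op 5: N1 marks N1=alive -> (alive,v1)
Op 6: gossip N1<->N2 -> N1.N0=(alive,v0) N1.N1=(alive,v1) N1.N2=(alive,v0) | N2.N0=(alive,v0) N2.N1=(alive,v1) N2.N2=(alive,v0)
Op 7: gossip N2<->N0 -> N2.N0=(dead,v2) N2.N1=(alive,v1) N2.N2=(alive,v0) | N0.N0=(dead,v2) N0.N1=(alive,v1) N0.N2=(alive,v0)
Op 8: N1 marks N2=dead -> (dead,v1)
Op 9: gossip N2<->N0 -> N2.N0=(dead,v2) N2.N1=(alive,v1) N2.N2=(alive,v0) | N0.N0=(dead,v2) N0.N1=(alive,v1) N0.N2=(alive,v0)
Op 10: gossip N1<->N2 -> N1.N0=(dead,v2) N1.N1=(alive,v1) N1.N2=(dead,v1) | N2.N0=(dead,v2) N2.N1=(alive,v1) N2.N2=(dead,v1)
Op 11: gossip N1<->N0 -> N1.N0=(dead,v2) N1.N1=(alive,v1) N1.N2=(dead,v1) | N0.N0=(dead,v2) N0.N1=(alive,v1) N0.N2=(dead,v1)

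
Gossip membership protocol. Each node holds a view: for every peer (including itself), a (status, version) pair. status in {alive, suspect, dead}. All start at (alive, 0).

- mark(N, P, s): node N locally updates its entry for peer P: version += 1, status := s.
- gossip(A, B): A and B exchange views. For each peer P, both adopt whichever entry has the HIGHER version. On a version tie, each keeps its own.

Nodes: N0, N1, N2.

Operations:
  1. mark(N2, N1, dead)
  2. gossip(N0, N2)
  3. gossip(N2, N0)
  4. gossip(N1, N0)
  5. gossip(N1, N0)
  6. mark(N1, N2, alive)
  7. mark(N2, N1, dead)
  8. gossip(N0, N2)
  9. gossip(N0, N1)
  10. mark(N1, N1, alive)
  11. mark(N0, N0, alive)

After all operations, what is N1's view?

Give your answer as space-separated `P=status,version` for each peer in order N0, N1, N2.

Op 1: N2 marks N1=dead -> (dead,v1)
Op 2: gossip N0<->N2 -> N0.N0=(alive,v0) N0.N1=(dead,v1) N0.N2=(alive,v0) | N2.N0=(alive,v0) N2.N1=(dead,v1) N2.N2=(alive,v0)
Op 3: gossip N2<->N0 -> N2.N0=(alive,v0) N2.N1=(dead,v1) N2.N2=(alive,v0) | N0.N0=(alive,v0) N0.N1=(dead,v1) N0.N2=(alive,v0)
Op 4: gossip N1<->N0 -> N1.N0=(alive,v0) N1.N1=(dead,v1) N1.N2=(alive,v0) | N0.N0=(alive,v0) N0.N1=(dead,v1) N0.N2=(alive,v0)
Op 5: gossip N1<->N0 -> N1.N0=(alive,v0) N1.N1=(dead,v1) N1.N2=(alive,v0) | N0.N0=(alive,v0) N0.N1=(dead,v1) N0.N2=(alive,v0)
Op 6: N1 marks N2=alive -> (alive,v1)
Op 7: N2 marks N1=dead -> (dead,v2)
Op 8: gossip N0<->N2 -> N0.N0=(alive,v0) N0.N1=(dead,v2) N0.N2=(alive,v0) | N2.N0=(alive,v0) N2.N1=(dead,v2) N2.N2=(alive,v0)
Op 9: gossip N0<->N1 -> N0.N0=(alive,v0) N0.N1=(dead,v2) N0.N2=(alive,v1) | N1.N0=(alive,v0) N1.N1=(dead,v2) N1.N2=(alive,v1)
Op 10: N1 marks N1=alive -> (alive,v3)
Op 11: N0 marks N0=alive -> (alive,v1)

Answer: N0=alive,0 N1=alive,3 N2=alive,1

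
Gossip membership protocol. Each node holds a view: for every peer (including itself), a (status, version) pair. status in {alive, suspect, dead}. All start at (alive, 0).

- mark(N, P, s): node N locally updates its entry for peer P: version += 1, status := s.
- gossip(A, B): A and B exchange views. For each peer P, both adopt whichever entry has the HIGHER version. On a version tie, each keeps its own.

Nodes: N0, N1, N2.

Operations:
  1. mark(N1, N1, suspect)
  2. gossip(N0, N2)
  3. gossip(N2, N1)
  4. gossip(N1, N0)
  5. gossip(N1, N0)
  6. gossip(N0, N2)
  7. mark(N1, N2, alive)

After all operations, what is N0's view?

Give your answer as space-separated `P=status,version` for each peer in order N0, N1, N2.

Op 1: N1 marks N1=suspect -> (suspect,v1)
Op 2: gossip N0<->N2 -> N0.N0=(alive,v0) N0.N1=(alive,v0) N0.N2=(alive,v0) | N2.N0=(alive,v0) N2.N1=(alive,v0) N2.N2=(alive,v0)
Op 3: gossip N2<->N1 -> N2.N0=(alive,v0) N2.N1=(suspect,v1) N2.N2=(alive,v0) | N1.N0=(alive,v0) N1.N1=(suspect,v1) N1.N2=(alive,v0)
Op 4: gossip N1<->N0 -> N1.N0=(alive,v0) N1.N1=(suspect,v1) N1.N2=(alive,v0) | N0.N0=(alive,v0) N0.N1=(suspect,v1) N0.N2=(alive,v0)
Op 5: gossip N1<->N0 -> N1.N0=(alive,v0) N1.N1=(suspect,v1) N1.N2=(alive,v0) | N0.N0=(alive,v0) N0.N1=(suspect,v1) N0.N2=(alive,v0)
Op 6: gossip N0<->N2 -> N0.N0=(alive,v0) N0.N1=(suspect,v1) N0.N2=(alive,v0) | N2.N0=(alive,v0) N2.N1=(suspect,v1) N2.N2=(alive,v0)
Op 7: N1 marks N2=alive -> (alive,v1)

Answer: N0=alive,0 N1=suspect,1 N2=alive,0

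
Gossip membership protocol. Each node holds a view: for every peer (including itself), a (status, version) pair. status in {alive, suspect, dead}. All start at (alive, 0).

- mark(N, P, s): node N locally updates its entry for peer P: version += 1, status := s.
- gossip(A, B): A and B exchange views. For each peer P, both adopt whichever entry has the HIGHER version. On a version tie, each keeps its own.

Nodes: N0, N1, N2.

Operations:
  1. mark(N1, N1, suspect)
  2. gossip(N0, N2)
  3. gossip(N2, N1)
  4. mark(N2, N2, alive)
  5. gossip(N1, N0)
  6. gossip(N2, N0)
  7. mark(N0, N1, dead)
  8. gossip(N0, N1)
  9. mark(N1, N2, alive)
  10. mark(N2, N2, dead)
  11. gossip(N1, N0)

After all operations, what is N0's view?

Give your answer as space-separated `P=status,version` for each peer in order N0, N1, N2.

Answer: N0=alive,0 N1=dead,2 N2=alive,2

Derivation:
Op 1: N1 marks N1=suspect -> (suspect,v1)
Op 2: gossip N0<->N2 -> N0.N0=(alive,v0) N0.N1=(alive,v0) N0.N2=(alive,v0) | N2.N0=(alive,v0) N2.N1=(alive,v0) N2.N2=(alive,v0)
Op 3: gossip N2<->N1 -> N2.N0=(alive,v0) N2.N1=(suspect,v1) N2.N2=(alive,v0) | N1.N0=(alive,v0) N1.N1=(suspect,v1) N1.N2=(alive,v0)
Op 4: N2 marks N2=alive -> (alive,v1)
Op 5: gossip N1<->N0 -> N1.N0=(alive,v0) N1.N1=(suspect,v1) N1.N2=(alive,v0) | N0.N0=(alive,v0) N0.N1=(suspect,v1) N0.N2=(alive,v0)
Op 6: gossip N2<->N0 -> N2.N0=(alive,v0) N2.N1=(suspect,v1) N2.N2=(alive,v1) | N0.N0=(alive,v0) N0.N1=(suspect,v1) N0.N2=(alive,v1)
Op 7: N0 marks N1=dead -> (dead,v2)
Op 8: gossip N0<->N1 -> N0.N0=(alive,v0) N0.N1=(dead,v2) N0.N2=(alive,v1) | N1.N0=(alive,v0) N1.N1=(dead,v2) N1.N2=(alive,v1)
Op 9: N1 marks N2=alive -> (alive,v2)
Op 10: N2 marks N2=dead -> (dead,v2)
Op 11: gossip N1<->N0 -> N1.N0=(alive,v0) N1.N1=(dead,v2) N1.N2=(alive,v2) | N0.N0=(alive,v0) N0.N1=(dead,v2) N0.N2=(alive,v2)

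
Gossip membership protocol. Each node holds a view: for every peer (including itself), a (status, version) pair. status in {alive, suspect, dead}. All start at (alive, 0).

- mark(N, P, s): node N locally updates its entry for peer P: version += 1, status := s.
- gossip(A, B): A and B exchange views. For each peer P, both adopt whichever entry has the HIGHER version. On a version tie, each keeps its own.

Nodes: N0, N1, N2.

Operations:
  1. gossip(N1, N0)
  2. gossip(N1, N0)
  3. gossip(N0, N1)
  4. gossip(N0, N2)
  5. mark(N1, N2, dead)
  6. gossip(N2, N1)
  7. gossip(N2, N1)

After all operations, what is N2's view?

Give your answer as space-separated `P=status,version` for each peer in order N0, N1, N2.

Answer: N0=alive,0 N1=alive,0 N2=dead,1

Derivation:
Op 1: gossip N1<->N0 -> N1.N0=(alive,v0) N1.N1=(alive,v0) N1.N2=(alive,v0) | N0.N0=(alive,v0) N0.N1=(alive,v0) N0.N2=(alive,v0)
Op 2: gossip N1<->N0 -> N1.N0=(alive,v0) N1.N1=(alive,v0) N1.N2=(alive,v0) | N0.N0=(alive,v0) N0.N1=(alive,v0) N0.N2=(alive,v0)
Op 3: gossip N0<->N1 -> N0.N0=(alive,v0) N0.N1=(alive,v0) N0.N2=(alive,v0) | N1.N0=(alive,v0) N1.N1=(alive,v0) N1.N2=(alive,v0)
Op 4: gossip N0<->N2 -> N0.N0=(alive,v0) N0.N1=(alive,v0) N0.N2=(alive,v0) | N2.N0=(alive,v0) N2.N1=(alive,v0) N2.N2=(alive,v0)
Op 5: N1 marks N2=dead -> (dead,v1)
Op 6: gossip N2<->N1 -> N2.N0=(alive,v0) N2.N1=(alive,v0) N2.N2=(dead,v1) | N1.N0=(alive,v0) N1.N1=(alive,v0) N1.N2=(dead,v1)
Op 7: gossip N2<->N1 -> N2.N0=(alive,v0) N2.N1=(alive,v0) N2.N2=(dead,v1) | N1.N0=(alive,v0) N1.N1=(alive,v0) N1.N2=(dead,v1)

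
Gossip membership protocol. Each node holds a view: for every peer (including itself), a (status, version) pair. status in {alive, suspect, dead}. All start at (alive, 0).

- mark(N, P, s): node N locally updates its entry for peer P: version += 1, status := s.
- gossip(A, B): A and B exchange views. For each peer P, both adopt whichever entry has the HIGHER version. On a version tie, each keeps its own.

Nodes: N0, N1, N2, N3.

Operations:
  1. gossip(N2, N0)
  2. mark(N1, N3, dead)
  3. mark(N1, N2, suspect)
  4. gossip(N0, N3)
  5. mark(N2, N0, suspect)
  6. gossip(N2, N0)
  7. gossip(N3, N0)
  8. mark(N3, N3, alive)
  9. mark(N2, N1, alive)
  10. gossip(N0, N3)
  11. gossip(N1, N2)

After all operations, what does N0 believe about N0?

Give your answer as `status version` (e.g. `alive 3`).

Answer: suspect 1

Derivation:
Op 1: gossip N2<->N0 -> N2.N0=(alive,v0) N2.N1=(alive,v0) N2.N2=(alive,v0) N2.N3=(alive,v0) | N0.N0=(alive,v0) N0.N1=(alive,v0) N0.N2=(alive,v0) N0.N3=(alive,v0)
Op 2: N1 marks N3=dead -> (dead,v1)
Op 3: N1 marks N2=suspect -> (suspect,v1)
Op 4: gossip N0<->N3 -> N0.N0=(alive,v0) N0.N1=(alive,v0) N0.N2=(alive,v0) N0.N3=(alive,v0) | N3.N0=(alive,v0) N3.N1=(alive,v0) N3.N2=(alive,v0) N3.N3=(alive,v0)
Op 5: N2 marks N0=suspect -> (suspect,v1)
Op 6: gossip N2<->N0 -> N2.N0=(suspect,v1) N2.N1=(alive,v0) N2.N2=(alive,v0) N2.N3=(alive,v0) | N0.N0=(suspect,v1) N0.N1=(alive,v0) N0.N2=(alive,v0) N0.N3=(alive,v0)
Op 7: gossip N3<->N0 -> N3.N0=(suspect,v1) N3.N1=(alive,v0) N3.N2=(alive,v0) N3.N3=(alive,v0) | N0.N0=(suspect,v1) N0.N1=(alive,v0) N0.N2=(alive,v0) N0.N3=(alive,v0)
Op 8: N3 marks N3=alive -> (alive,v1)
Op 9: N2 marks N1=alive -> (alive,v1)
Op 10: gossip N0<->N3 -> N0.N0=(suspect,v1) N0.N1=(alive,v0) N0.N2=(alive,v0) N0.N3=(alive,v1) | N3.N0=(suspect,v1) N3.N1=(alive,v0) N3.N2=(alive,v0) N3.N3=(alive,v1)
Op 11: gossip N1<->N2 -> N1.N0=(suspect,v1) N1.N1=(alive,v1) N1.N2=(suspect,v1) N1.N3=(dead,v1) | N2.N0=(suspect,v1) N2.N1=(alive,v1) N2.N2=(suspect,v1) N2.N3=(dead,v1)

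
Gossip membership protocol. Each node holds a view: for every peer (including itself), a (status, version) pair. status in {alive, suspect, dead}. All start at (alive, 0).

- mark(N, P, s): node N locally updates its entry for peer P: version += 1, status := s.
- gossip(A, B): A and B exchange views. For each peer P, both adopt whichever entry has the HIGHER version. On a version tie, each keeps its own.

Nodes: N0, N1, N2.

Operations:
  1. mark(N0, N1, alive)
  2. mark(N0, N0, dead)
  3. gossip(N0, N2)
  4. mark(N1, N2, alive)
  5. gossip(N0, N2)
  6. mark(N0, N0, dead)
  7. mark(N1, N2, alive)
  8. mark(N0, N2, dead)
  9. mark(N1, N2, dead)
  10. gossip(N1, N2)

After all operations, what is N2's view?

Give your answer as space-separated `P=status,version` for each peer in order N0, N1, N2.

Answer: N0=dead,1 N1=alive,1 N2=dead,3

Derivation:
Op 1: N0 marks N1=alive -> (alive,v1)
Op 2: N0 marks N0=dead -> (dead,v1)
Op 3: gossip N0<->N2 -> N0.N0=(dead,v1) N0.N1=(alive,v1) N0.N2=(alive,v0) | N2.N0=(dead,v1) N2.N1=(alive,v1) N2.N2=(alive,v0)
Op 4: N1 marks N2=alive -> (alive,v1)
Op 5: gossip N0<->N2 -> N0.N0=(dead,v1) N0.N1=(alive,v1) N0.N2=(alive,v0) | N2.N0=(dead,v1) N2.N1=(alive,v1) N2.N2=(alive,v0)
Op 6: N0 marks N0=dead -> (dead,v2)
Op 7: N1 marks N2=alive -> (alive,v2)
Op 8: N0 marks N2=dead -> (dead,v1)
Op 9: N1 marks N2=dead -> (dead,v3)
Op 10: gossip N1<->N2 -> N1.N0=(dead,v1) N1.N1=(alive,v1) N1.N2=(dead,v3) | N2.N0=(dead,v1) N2.N1=(alive,v1) N2.N2=(dead,v3)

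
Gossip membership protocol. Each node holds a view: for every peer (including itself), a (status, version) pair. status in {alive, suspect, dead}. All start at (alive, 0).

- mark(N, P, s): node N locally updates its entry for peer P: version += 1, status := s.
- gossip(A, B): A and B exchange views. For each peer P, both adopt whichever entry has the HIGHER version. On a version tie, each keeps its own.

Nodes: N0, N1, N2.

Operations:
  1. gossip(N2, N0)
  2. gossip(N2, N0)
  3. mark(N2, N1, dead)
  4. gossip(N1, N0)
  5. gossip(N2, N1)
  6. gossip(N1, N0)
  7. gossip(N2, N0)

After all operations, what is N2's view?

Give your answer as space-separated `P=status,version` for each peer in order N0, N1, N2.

Op 1: gossip N2<->N0 -> N2.N0=(alive,v0) N2.N1=(alive,v0) N2.N2=(alive,v0) | N0.N0=(alive,v0) N0.N1=(alive,v0) N0.N2=(alive,v0)
Op 2: gossip N2<->N0 -> N2.N0=(alive,v0) N2.N1=(alive,v0) N2.N2=(alive,v0) | N0.N0=(alive,v0) N0.N1=(alive,v0) N0.N2=(alive,v0)
Op 3: N2 marks N1=dead -> (dead,v1)
Op 4: gossip N1<->N0 -> N1.N0=(alive,v0) N1.N1=(alive,v0) N1.N2=(alive,v0) | N0.N0=(alive,v0) N0.N1=(alive,v0) N0.N2=(alive,v0)
Op 5: gossip N2<->N1 -> N2.N0=(alive,v0) N2.N1=(dead,v1) N2.N2=(alive,v0) | N1.N0=(alive,v0) N1.N1=(dead,v1) N1.N2=(alive,v0)
Op 6: gossip N1<->N0 -> N1.N0=(alive,v0) N1.N1=(dead,v1) N1.N2=(alive,v0) | N0.N0=(alive,v0) N0.N1=(dead,v1) N0.N2=(alive,v0)
Op 7: gossip N2<->N0 -> N2.N0=(alive,v0) N2.N1=(dead,v1) N2.N2=(alive,v0) | N0.N0=(alive,v0) N0.N1=(dead,v1) N0.N2=(alive,v0)

Answer: N0=alive,0 N1=dead,1 N2=alive,0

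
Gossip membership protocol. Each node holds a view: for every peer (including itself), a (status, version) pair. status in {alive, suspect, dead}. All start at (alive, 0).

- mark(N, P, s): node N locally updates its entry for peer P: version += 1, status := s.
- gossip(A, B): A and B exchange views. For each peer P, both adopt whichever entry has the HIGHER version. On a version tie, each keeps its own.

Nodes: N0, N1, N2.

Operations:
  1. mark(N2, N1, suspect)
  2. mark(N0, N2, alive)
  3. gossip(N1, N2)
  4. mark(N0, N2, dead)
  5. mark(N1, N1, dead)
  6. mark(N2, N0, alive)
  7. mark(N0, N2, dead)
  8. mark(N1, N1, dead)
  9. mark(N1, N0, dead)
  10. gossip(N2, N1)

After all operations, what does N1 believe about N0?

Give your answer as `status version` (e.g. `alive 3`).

Answer: dead 1

Derivation:
Op 1: N2 marks N1=suspect -> (suspect,v1)
Op 2: N0 marks N2=alive -> (alive,v1)
Op 3: gossip N1<->N2 -> N1.N0=(alive,v0) N1.N1=(suspect,v1) N1.N2=(alive,v0) | N2.N0=(alive,v0) N2.N1=(suspect,v1) N2.N2=(alive,v0)
Op 4: N0 marks N2=dead -> (dead,v2)
Op 5: N1 marks N1=dead -> (dead,v2)
Op 6: N2 marks N0=alive -> (alive,v1)
Op 7: N0 marks N2=dead -> (dead,v3)
Op 8: N1 marks N1=dead -> (dead,v3)
Op 9: N1 marks N0=dead -> (dead,v1)
Op 10: gossip N2<->N1 -> N2.N0=(alive,v1) N2.N1=(dead,v3) N2.N2=(alive,v0) | N1.N0=(dead,v1) N1.N1=(dead,v3) N1.N2=(alive,v0)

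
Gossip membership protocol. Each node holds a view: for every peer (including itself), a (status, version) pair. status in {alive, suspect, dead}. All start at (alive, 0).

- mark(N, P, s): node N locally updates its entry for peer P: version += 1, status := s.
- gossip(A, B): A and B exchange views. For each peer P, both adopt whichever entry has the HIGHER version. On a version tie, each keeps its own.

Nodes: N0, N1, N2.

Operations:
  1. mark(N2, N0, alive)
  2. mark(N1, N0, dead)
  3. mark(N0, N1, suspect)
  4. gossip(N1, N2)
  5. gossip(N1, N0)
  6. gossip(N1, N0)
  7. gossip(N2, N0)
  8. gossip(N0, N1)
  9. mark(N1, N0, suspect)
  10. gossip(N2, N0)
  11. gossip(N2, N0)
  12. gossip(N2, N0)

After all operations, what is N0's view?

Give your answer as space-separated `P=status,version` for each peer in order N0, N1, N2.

Answer: N0=dead,1 N1=suspect,1 N2=alive,0

Derivation:
Op 1: N2 marks N0=alive -> (alive,v1)
Op 2: N1 marks N0=dead -> (dead,v1)
Op 3: N0 marks N1=suspect -> (suspect,v1)
Op 4: gossip N1<->N2 -> N1.N0=(dead,v1) N1.N1=(alive,v0) N1.N2=(alive,v0) | N2.N0=(alive,v1) N2.N1=(alive,v0) N2.N2=(alive,v0)
Op 5: gossip N1<->N0 -> N1.N0=(dead,v1) N1.N1=(suspect,v1) N1.N2=(alive,v0) | N0.N0=(dead,v1) N0.N1=(suspect,v1) N0.N2=(alive,v0)
Op 6: gossip N1<->N0 -> N1.N0=(dead,v1) N1.N1=(suspect,v1) N1.N2=(alive,v0) | N0.N0=(dead,v1) N0.N1=(suspect,v1) N0.N2=(alive,v0)
Op 7: gossip N2<->N0 -> N2.N0=(alive,v1) N2.N1=(suspect,v1) N2.N2=(alive,v0) | N0.N0=(dead,v1) N0.N1=(suspect,v1) N0.N2=(alive,v0)
Op 8: gossip N0<->N1 -> N0.N0=(dead,v1) N0.N1=(suspect,v1) N0.N2=(alive,v0) | N1.N0=(dead,v1) N1.N1=(suspect,v1) N1.N2=(alive,v0)
Op 9: N1 marks N0=suspect -> (suspect,v2)
Op 10: gossip N2<->N0 -> N2.N0=(alive,v1) N2.N1=(suspect,v1) N2.N2=(alive,v0) | N0.N0=(dead,v1) N0.N1=(suspect,v1) N0.N2=(alive,v0)
Op 11: gossip N2<->N0 -> N2.N0=(alive,v1) N2.N1=(suspect,v1) N2.N2=(alive,v0) | N0.N0=(dead,v1) N0.N1=(suspect,v1) N0.N2=(alive,v0)
Op 12: gossip N2<->N0 -> N2.N0=(alive,v1) N2.N1=(suspect,v1) N2.N2=(alive,v0) | N0.N0=(dead,v1) N0.N1=(suspect,v1) N0.N2=(alive,v0)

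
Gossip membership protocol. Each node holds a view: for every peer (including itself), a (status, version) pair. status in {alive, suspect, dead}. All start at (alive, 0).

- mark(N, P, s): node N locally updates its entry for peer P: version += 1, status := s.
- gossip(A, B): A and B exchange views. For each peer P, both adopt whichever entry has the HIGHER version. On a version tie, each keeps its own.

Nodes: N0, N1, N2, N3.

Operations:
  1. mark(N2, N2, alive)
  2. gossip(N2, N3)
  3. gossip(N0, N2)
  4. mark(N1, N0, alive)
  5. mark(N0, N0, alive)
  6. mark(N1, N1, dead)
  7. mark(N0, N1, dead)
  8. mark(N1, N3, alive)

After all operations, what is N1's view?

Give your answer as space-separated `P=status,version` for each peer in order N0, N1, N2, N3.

Answer: N0=alive,1 N1=dead,1 N2=alive,0 N3=alive,1

Derivation:
Op 1: N2 marks N2=alive -> (alive,v1)
Op 2: gossip N2<->N3 -> N2.N0=(alive,v0) N2.N1=(alive,v0) N2.N2=(alive,v1) N2.N3=(alive,v0) | N3.N0=(alive,v0) N3.N1=(alive,v0) N3.N2=(alive,v1) N3.N3=(alive,v0)
Op 3: gossip N0<->N2 -> N0.N0=(alive,v0) N0.N1=(alive,v0) N0.N2=(alive,v1) N0.N3=(alive,v0) | N2.N0=(alive,v0) N2.N1=(alive,v0) N2.N2=(alive,v1) N2.N3=(alive,v0)
Op 4: N1 marks N0=alive -> (alive,v1)
Op 5: N0 marks N0=alive -> (alive,v1)
Op 6: N1 marks N1=dead -> (dead,v1)
Op 7: N0 marks N1=dead -> (dead,v1)
Op 8: N1 marks N3=alive -> (alive,v1)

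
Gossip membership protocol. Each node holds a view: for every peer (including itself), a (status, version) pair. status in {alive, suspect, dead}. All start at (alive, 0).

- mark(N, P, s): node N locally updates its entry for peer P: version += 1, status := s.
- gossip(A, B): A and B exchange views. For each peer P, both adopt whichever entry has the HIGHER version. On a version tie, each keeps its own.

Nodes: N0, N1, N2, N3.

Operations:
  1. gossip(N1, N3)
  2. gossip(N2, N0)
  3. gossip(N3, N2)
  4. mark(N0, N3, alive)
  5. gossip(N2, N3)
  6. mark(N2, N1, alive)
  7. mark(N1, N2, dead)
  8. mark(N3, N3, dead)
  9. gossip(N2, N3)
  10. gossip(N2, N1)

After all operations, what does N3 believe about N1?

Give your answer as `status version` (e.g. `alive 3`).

Op 1: gossip N1<->N3 -> N1.N0=(alive,v0) N1.N1=(alive,v0) N1.N2=(alive,v0) N1.N3=(alive,v0) | N3.N0=(alive,v0) N3.N1=(alive,v0) N3.N2=(alive,v0) N3.N3=(alive,v0)
Op 2: gossip N2<->N0 -> N2.N0=(alive,v0) N2.N1=(alive,v0) N2.N2=(alive,v0) N2.N3=(alive,v0) | N0.N0=(alive,v0) N0.N1=(alive,v0) N0.N2=(alive,v0) N0.N3=(alive,v0)
Op 3: gossip N3<->N2 -> N3.N0=(alive,v0) N3.N1=(alive,v0) N3.N2=(alive,v0) N3.N3=(alive,v0) | N2.N0=(alive,v0) N2.N1=(alive,v0) N2.N2=(alive,v0) N2.N3=(alive,v0)
Op 4: N0 marks N3=alive -> (alive,v1)
Op 5: gossip N2<->N3 -> N2.N0=(alive,v0) N2.N1=(alive,v0) N2.N2=(alive,v0) N2.N3=(alive,v0) | N3.N0=(alive,v0) N3.N1=(alive,v0) N3.N2=(alive,v0) N3.N3=(alive,v0)
Op 6: N2 marks N1=alive -> (alive,v1)
Op 7: N1 marks N2=dead -> (dead,v1)
Op 8: N3 marks N3=dead -> (dead,v1)
Op 9: gossip N2<->N3 -> N2.N0=(alive,v0) N2.N1=(alive,v1) N2.N2=(alive,v0) N2.N3=(dead,v1) | N3.N0=(alive,v0) N3.N1=(alive,v1) N3.N2=(alive,v0) N3.N3=(dead,v1)
Op 10: gossip N2<->N1 -> N2.N0=(alive,v0) N2.N1=(alive,v1) N2.N2=(dead,v1) N2.N3=(dead,v1) | N1.N0=(alive,v0) N1.N1=(alive,v1) N1.N2=(dead,v1) N1.N3=(dead,v1)

Answer: alive 1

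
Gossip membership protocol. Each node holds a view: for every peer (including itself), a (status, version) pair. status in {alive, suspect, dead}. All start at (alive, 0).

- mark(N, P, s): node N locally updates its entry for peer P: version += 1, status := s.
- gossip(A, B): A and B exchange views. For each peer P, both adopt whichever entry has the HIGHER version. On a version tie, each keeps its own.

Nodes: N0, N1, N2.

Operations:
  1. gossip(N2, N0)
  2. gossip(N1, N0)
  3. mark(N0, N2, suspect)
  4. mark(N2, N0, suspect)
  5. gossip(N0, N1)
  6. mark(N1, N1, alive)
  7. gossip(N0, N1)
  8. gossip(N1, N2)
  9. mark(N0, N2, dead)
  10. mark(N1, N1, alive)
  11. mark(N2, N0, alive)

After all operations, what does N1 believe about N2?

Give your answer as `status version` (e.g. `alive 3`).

Op 1: gossip N2<->N0 -> N2.N0=(alive,v0) N2.N1=(alive,v0) N2.N2=(alive,v0) | N0.N0=(alive,v0) N0.N1=(alive,v0) N0.N2=(alive,v0)
Op 2: gossip N1<->N0 -> N1.N0=(alive,v0) N1.N1=(alive,v0) N1.N2=(alive,v0) | N0.N0=(alive,v0) N0.N1=(alive,v0) N0.N2=(alive,v0)
Op 3: N0 marks N2=suspect -> (suspect,v1)
Op 4: N2 marks N0=suspect -> (suspect,v1)
Op 5: gossip N0<->N1 -> N0.N0=(alive,v0) N0.N1=(alive,v0) N0.N2=(suspect,v1) | N1.N0=(alive,v0) N1.N1=(alive,v0) N1.N2=(suspect,v1)
Op 6: N1 marks N1=alive -> (alive,v1)
Op 7: gossip N0<->N1 -> N0.N0=(alive,v0) N0.N1=(alive,v1) N0.N2=(suspect,v1) | N1.N0=(alive,v0) N1.N1=(alive,v1) N1.N2=(suspect,v1)
Op 8: gossip N1<->N2 -> N1.N0=(suspect,v1) N1.N1=(alive,v1) N1.N2=(suspect,v1) | N2.N0=(suspect,v1) N2.N1=(alive,v1) N2.N2=(suspect,v1)
Op 9: N0 marks N2=dead -> (dead,v2)
Op 10: N1 marks N1=alive -> (alive,v2)
Op 11: N2 marks N0=alive -> (alive,v2)

Answer: suspect 1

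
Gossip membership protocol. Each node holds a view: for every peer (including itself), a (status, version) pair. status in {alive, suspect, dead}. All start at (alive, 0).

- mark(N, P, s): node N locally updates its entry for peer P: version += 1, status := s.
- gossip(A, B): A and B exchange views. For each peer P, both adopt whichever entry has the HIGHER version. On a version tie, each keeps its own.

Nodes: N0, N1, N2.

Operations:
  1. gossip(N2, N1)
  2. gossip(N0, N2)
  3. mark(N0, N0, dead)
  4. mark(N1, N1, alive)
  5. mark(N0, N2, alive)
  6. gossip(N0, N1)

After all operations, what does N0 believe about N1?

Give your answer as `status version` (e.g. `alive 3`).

Op 1: gossip N2<->N1 -> N2.N0=(alive,v0) N2.N1=(alive,v0) N2.N2=(alive,v0) | N1.N0=(alive,v0) N1.N1=(alive,v0) N1.N2=(alive,v0)
Op 2: gossip N0<->N2 -> N0.N0=(alive,v0) N0.N1=(alive,v0) N0.N2=(alive,v0) | N2.N0=(alive,v0) N2.N1=(alive,v0) N2.N2=(alive,v0)
Op 3: N0 marks N0=dead -> (dead,v1)
Op 4: N1 marks N1=alive -> (alive,v1)
Op 5: N0 marks N2=alive -> (alive,v1)
Op 6: gossip N0<->N1 -> N0.N0=(dead,v1) N0.N1=(alive,v1) N0.N2=(alive,v1) | N1.N0=(dead,v1) N1.N1=(alive,v1) N1.N2=(alive,v1)

Answer: alive 1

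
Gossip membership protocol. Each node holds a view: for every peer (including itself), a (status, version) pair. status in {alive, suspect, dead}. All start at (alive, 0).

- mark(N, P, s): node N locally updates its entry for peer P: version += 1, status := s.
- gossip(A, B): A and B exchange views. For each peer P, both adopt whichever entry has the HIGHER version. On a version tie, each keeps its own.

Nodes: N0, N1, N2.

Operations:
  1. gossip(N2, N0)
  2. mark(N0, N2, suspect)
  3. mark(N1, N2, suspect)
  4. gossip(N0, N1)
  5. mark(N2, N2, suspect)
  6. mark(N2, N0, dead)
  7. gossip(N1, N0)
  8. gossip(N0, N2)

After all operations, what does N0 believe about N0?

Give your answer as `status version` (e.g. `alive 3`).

Op 1: gossip N2<->N0 -> N2.N0=(alive,v0) N2.N1=(alive,v0) N2.N2=(alive,v0) | N0.N0=(alive,v0) N0.N1=(alive,v0) N0.N2=(alive,v0)
Op 2: N0 marks N2=suspect -> (suspect,v1)
Op 3: N1 marks N2=suspect -> (suspect,v1)
Op 4: gossip N0<->N1 -> N0.N0=(alive,v0) N0.N1=(alive,v0) N0.N2=(suspect,v1) | N1.N0=(alive,v0) N1.N1=(alive,v0) N1.N2=(suspect,v1)
Op 5: N2 marks N2=suspect -> (suspect,v1)
Op 6: N2 marks N0=dead -> (dead,v1)
Op 7: gossip N1<->N0 -> N1.N0=(alive,v0) N1.N1=(alive,v0) N1.N2=(suspect,v1) | N0.N0=(alive,v0) N0.N1=(alive,v0) N0.N2=(suspect,v1)
Op 8: gossip N0<->N2 -> N0.N0=(dead,v1) N0.N1=(alive,v0) N0.N2=(suspect,v1) | N2.N0=(dead,v1) N2.N1=(alive,v0) N2.N2=(suspect,v1)

Answer: dead 1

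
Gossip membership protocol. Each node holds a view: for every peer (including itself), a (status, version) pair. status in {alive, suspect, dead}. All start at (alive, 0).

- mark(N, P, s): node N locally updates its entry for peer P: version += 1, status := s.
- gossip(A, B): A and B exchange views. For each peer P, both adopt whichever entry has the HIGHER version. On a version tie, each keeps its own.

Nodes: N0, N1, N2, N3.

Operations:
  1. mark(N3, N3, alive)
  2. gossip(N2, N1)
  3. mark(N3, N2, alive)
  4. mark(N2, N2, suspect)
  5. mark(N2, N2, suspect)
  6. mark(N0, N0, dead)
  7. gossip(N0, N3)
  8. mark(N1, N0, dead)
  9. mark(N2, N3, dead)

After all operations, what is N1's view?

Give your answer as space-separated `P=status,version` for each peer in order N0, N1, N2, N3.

Answer: N0=dead,1 N1=alive,0 N2=alive,0 N3=alive,0

Derivation:
Op 1: N3 marks N3=alive -> (alive,v1)
Op 2: gossip N2<->N1 -> N2.N0=(alive,v0) N2.N1=(alive,v0) N2.N2=(alive,v0) N2.N3=(alive,v0) | N1.N0=(alive,v0) N1.N1=(alive,v0) N1.N2=(alive,v0) N1.N3=(alive,v0)
Op 3: N3 marks N2=alive -> (alive,v1)
Op 4: N2 marks N2=suspect -> (suspect,v1)
Op 5: N2 marks N2=suspect -> (suspect,v2)
Op 6: N0 marks N0=dead -> (dead,v1)
Op 7: gossip N0<->N3 -> N0.N0=(dead,v1) N0.N1=(alive,v0) N0.N2=(alive,v1) N0.N3=(alive,v1) | N3.N0=(dead,v1) N3.N1=(alive,v0) N3.N2=(alive,v1) N3.N3=(alive,v1)
Op 8: N1 marks N0=dead -> (dead,v1)
Op 9: N2 marks N3=dead -> (dead,v1)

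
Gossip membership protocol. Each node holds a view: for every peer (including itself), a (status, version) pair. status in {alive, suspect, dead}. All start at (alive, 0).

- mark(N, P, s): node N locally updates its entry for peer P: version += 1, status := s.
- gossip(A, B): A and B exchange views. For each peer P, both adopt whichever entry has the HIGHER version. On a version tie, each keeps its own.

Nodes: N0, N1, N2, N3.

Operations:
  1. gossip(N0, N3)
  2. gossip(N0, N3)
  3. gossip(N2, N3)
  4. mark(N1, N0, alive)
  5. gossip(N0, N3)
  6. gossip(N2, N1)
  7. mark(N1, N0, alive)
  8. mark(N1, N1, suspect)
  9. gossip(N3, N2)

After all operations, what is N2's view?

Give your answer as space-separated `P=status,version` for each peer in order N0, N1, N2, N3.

Answer: N0=alive,1 N1=alive,0 N2=alive,0 N3=alive,0

Derivation:
Op 1: gossip N0<->N3 -> N0.N0=(alive,v0) N0.N1=(alive,v0) N0.N2=(alive,v0) N0.N3=(alive,v0) | N3.N0=(alive,v0) N3.N1=(alive,v0) N3.N2=(alive,v0) N3.N3=(alive,v0)
Op 2: gossip N0<->N3 -> N0.N0=(alive,v0) N0.N1=(alive,v0) N0.N2=(alive,v0) N0.N3=(alive,v0) | N3.N0=(alive,v0) N3.N1=(alive,v0) N3.N2=(alive,v0) N3.N3=(alive,v0)
Op 3: gossip N2<->N3 -> N2.N0=(alive,v0) N2.N1=(alive,v0) N2.N2=(alive,v0) N2.N3=(alive,v0) | N3.N0=(alive,v0) N3.N1=(alive,v0) N3.N2=(alive,v0) N3.N3=(alive,v0)
Op 4: N1 marks N0=alive -> (alive,v1)
Op 5: gossip N0<->N3 -> N0.N0=(alive,v0) N0.N1=(alive,v0) N0.N2=(alive,v0) N0.N3=(alive,v0) | N3.N0=(alive,v0) N3.N1=(alive,v0) N3.N2=(alive,v0) N3.N3=(alive,v0)
Op 6: gossip N2<->N1 -> N2.N0=(alive,v1) N2.N1=(alive,v0) N2.N2=(alive,v0) N2.N3=(alive,v0) | N1.N0=(alive,v1) N1.N1=(alive,v0) N1.N2=(alive,v0) N1.N3=(alive,v0)
Op 7: N1 marks N0=alive -> (alive,v2)
Op 8: N1 marks N1=suspect -> (suspect,v1)
Op 9: gossip N3<->N2 -> N3.N0=(alive,v1) N3.N1=(alive,v0) N3.N2=(alive,v0) N3.N3=(alive,v0) | N2.N0=(alive,v1) N2.N1=(alive,v0) N2.N2=(alive,v0) N2.N3=(alive,v0)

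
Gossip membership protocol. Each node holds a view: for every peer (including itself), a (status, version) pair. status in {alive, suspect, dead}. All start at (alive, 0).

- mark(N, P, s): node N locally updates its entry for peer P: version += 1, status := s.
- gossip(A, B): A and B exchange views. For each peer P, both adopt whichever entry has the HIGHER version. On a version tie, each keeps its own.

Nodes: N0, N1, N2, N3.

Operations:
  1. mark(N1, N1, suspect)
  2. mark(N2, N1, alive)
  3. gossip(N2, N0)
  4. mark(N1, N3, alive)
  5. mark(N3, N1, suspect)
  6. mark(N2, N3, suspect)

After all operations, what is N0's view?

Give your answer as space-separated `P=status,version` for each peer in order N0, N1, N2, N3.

Op 1: N1 marks N1=suspect -> (suspect,v1)
Op 2: N2 marks N1=alive -> (alive,v1)
Op 3: gossip N2<->N0 -> N2.N0=(alive,v0) N2.N1=(alive,v1) N2.N2=(alive,v0) N2.N3=(alive,v0) | N0.N0=(alive,v0) N0.N1=(alive,v1) N0.N2=(alive,v0) N0.N3=(alive,v0)
Op 4: N1 marks N3=alive -> (alive,v1)
Op 5: N3 marks N1=suspect -> (suspect,v1)
Op 6: N2 marks N3=suspect -> (suspect,v1)

Answer: N0=alive,0 N1=alive,1 N2=alive,0 N3=alive,0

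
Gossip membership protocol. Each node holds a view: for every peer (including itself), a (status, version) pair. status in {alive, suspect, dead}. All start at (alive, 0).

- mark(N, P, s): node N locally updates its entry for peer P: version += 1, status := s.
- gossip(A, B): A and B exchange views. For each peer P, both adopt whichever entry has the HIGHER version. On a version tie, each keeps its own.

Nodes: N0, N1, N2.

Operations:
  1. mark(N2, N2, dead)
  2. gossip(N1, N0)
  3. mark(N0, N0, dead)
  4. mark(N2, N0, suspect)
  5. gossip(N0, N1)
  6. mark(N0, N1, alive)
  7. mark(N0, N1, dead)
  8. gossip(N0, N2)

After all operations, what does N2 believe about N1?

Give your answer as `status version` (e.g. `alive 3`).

Op 1: N2 marks N2=dead -> (dead,v1)
Op 2: gossip N1<->N0 -> N1.N0=(alive,v0) N1.N1=(alive,v0) N1.N2=(alive,v0) | N0.N0=(alive,v0) N0.N1=(alive,v0) N0.N2=(alive,v0)
Op 3: N0 marks N0=dead -> (dead,v1)
Op 4: N2 marks N0=suspect -> (suspect,v1)
Op 5: gossip N0<->N1 -> N0.N0=(dead,v1) N0.N1=(alive,v0) N0.N2=(alive,v0) | N1.N0=(dead,v1) N1.N1=(alive,v0) N1.N2=(alive,v0)
Op 6: N0 marks N1=alive -> (alive,v1)
Op 7: N0 marks N1=dead -> (dead,v2)
Op 8: gossip N0<->N2 -> N0.N0=(dead,v1) N0.N1=(dead,v2) N0.N2=(dead,v1) | N2.N0=(suspect,v1) N2.N1=(dead,v2) N2.N2=(dead,v1)

Answer: dead 2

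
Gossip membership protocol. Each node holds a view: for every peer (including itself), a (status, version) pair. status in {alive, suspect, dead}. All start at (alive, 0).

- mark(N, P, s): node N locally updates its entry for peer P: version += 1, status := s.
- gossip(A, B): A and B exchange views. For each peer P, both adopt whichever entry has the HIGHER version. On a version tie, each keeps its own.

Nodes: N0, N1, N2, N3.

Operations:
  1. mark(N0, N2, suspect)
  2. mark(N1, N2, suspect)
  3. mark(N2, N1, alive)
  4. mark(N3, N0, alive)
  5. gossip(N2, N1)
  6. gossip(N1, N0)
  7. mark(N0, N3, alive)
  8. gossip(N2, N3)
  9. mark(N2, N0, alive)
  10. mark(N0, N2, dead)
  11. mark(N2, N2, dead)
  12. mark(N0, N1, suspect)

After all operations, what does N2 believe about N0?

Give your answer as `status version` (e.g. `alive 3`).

Answer: alive 2

Derivation:
Op 1: N0 marks N2=suspect -> (suspect,v1)
Op 2: N1 marks N2=suspect -> (suspect,v1)
Op 3: N2 marks N1=alive -> (alive,v1)
Op 4: N3 marks N0=alive -> (alive,v1)
Op 5: gossip N2<->N1 -> N2.N0=(alive,v0) N2.N1=(alive,v1) N2.N2=(suspect,v1) N2.N3=(alive,v0) | N1.N0=(alive,v0) N1.N1=(alive,v1) N1.N2=(suspect,v1) N1.N3=(alive,v0)
Op 6: gossip N1<->N0 -> N1.N0=(alive,v0) N1.N1=(alive,v1) N1.N2=(suspect,v1) N1.N3=(alive,v0) | N0.N0=(alive,v0) N0.N1=(alive,v1) N0.N2=(suspect,v1) N0.N3=(alive,v0)
Op 7: N0 marks N3=alive -> (alive,v1)
Op 8: gossip N2<->N3 -> N2.N0=(alive,v1) N2.N1=(alive,v1) N2.N2=(suspect,v1) N2.N3=(alive,v0) | N3.N0=(alive,v1) N3.N1=(alive,v1) N3.N2=(suspect,v1) N3.N3=(alive,v0)
Op 9: N2 marks N0=alive -> (alive,v2)
Op 10: N0 marks N2=dead -> (dead,v2)
Op 11: N2 marks N2=dead -> (dead,v2)
Op 12: N0 marks N1=suspect -> (suspect,v2)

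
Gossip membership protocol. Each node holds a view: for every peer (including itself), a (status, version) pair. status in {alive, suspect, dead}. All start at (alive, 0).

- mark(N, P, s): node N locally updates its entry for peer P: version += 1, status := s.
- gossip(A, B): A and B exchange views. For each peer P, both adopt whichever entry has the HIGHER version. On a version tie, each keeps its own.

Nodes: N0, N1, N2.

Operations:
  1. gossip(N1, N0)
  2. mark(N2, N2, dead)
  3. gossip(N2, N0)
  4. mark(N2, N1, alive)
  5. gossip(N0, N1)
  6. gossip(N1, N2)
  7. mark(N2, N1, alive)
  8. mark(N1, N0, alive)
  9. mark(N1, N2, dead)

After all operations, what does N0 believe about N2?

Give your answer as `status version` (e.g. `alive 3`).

Op 1: gossip N1<->N0 -> N1.N0=(alive,v0) N1.N1=(alive,v0) N1.N2=(alive,v0) | N0.N0=(alive,v0) N0.N1=(alive,v0) N0.N2=(alive,v0)
Op 2: N2 marks N2=dead -> (dead,v1)
Op 3: gossip N2<->N0 -> N2.N0=(alive,v0) N2.N1=(alive,v0) N2.N2=(dead,v1) | N0.N0=(alive,v0) N0.N1=(alive,v0) N0.N2=(dead,v1)
Op 4: N2 marks N1=alive -> (alive,v1)
Op 5: gossip N0<->N1 -> N0.N0=(alive,v0) N0.N1=(alive,v0) N0.N2=(dead,v1) | N1.N0=(alive,v0) N1.N1=(alive,v0) N1.N2=(dead,v1)
Op 6: gossip N1<->N2 -> N1.N0=(alive,v0) N1.N1=(alive,v1) N1.N2=(dead,v1) | N2.N0=(alive,v0) N2.N1=(alive,v1) N2.N2=(dead,v1)
Op 7: N2 marks N1=alive -> (alive,v2)
Op 8: N1 marks N0=alive -> (alive,v1)
Op 9: N1 marks N2=dead -> (dead,v2)

Answer: dead 1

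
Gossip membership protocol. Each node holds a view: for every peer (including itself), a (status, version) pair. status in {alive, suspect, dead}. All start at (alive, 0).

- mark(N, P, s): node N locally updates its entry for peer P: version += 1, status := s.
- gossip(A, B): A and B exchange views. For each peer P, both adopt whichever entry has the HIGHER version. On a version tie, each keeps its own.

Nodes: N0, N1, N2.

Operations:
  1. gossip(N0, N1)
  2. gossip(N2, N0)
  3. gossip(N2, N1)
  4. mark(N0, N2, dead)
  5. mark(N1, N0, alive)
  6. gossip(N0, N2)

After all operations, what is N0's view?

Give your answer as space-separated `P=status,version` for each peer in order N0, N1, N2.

Op 1: gossip N0<->N1 -> N0.N0=(alive,v0) N0.N1=(alive,v0) N0.N2=(alive,v0) | N1.N0=(alive,v0) N1.N1=(alive,v0) N1.N2=(alive,v0)
Op 2: gossip N2<->N0 -> N2.N0=(alive,v0) N2.N1=(alive,v0) N2.N2=(alive,v0) | N0.N0=(alive,v0) N0.N1=(alive,v0) N0.N2=(alive,v0)
Op 3: gossip N2<->N1 -> N2.N0=(alive,v0) N2.N1=(alive,v0) N2.N2=(alive,v0) | N1.N0=(alive,v0) N1.N1=(alive,v0) N1.N2=(alive,v0)
Op 4: N0 marks N2=dead -> (dead,v1)
Op 5: N1 marks N0=alive -> (alive,v1)
Op 6: gossip N0<->N2 -> N0.N0=(alive,v0) N0.N1=(alive,v0) N0.N2=(dead,v1) | N2.N0=(alive,v0) N2.N1=(alive,v0) N2.N2=(dead,v1)

Answer: N0=alive,0 N1=alive,0 N2=dead,1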